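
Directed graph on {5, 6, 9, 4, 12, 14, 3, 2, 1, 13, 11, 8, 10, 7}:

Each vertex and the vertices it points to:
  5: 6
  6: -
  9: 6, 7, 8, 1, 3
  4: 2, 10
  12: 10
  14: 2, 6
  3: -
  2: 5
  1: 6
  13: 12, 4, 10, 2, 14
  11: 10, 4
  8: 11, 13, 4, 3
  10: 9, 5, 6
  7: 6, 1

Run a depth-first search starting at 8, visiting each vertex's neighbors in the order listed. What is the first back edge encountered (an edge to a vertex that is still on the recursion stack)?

9→8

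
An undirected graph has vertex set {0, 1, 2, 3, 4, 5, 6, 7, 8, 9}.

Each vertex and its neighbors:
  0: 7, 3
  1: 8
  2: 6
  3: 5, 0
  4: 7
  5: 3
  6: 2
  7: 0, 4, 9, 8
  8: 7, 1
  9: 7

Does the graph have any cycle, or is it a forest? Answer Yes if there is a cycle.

DFS, tracking each vertex's parent; an edge to a visited non-parent vertex closes a cycle.
Start from 8:
visit 8 (parent –)
  visit 7 (parent 8)
    visit 0 (parent 7)
      0–7: parent, skip
      visit 3 (parent 0)
        visit 5 (parent 3)
          5–3: parent, skip
        3–0: parent, skip
    visit 4 (parent 7)
      4–7: parent, skip
    visit 9 (parent 7)
      9–7: parent, skip
    7–8: parent, skip
  visit 1 (parent 8)
    1–8: parent, skip
visit 2 (parent –)
  visit 6 (parent 2)
    6–2: parent, skip
No non-parent visited neighbor found — the graph is a forest.

No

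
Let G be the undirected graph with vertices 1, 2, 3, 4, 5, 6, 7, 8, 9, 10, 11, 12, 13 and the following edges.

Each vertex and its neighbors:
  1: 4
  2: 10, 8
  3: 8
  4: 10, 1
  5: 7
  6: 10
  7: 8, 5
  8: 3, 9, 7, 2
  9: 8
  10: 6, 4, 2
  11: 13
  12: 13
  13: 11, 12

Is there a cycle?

No

DFS, tracking each vertex's parent; an edge to a visited non-parent vertex closes a cycle.
Start from 3:
visit 3 (parent –)
  visit 8 (parent 3)
    8–3: parent, skip
    visit 9 (parent 8)
      9–8: parent, skip
    visit 7 (parent 8)
      7–8: parent, skip
      visit 5 (parent 7)
        5–7: parent, skip
    visit 2 (parent 8)
      visit 10 (parent 2)
        visit 6 (parent 10)
          6–10: parent, skip
        visit 4 (parent 10)
          4–10: parent, skip
          visit 1 (parent 4)
            1–4: parent, skip
        10–2: parent, skip
      2–8: parent, skip
visit 11 (parent –)
  visit 13 (parent 11)
    13–11: parent, skip
    visit 12 (parent 13)
      12–13: parent, skip
No non-parent visited neighbor found — the graph is a forest.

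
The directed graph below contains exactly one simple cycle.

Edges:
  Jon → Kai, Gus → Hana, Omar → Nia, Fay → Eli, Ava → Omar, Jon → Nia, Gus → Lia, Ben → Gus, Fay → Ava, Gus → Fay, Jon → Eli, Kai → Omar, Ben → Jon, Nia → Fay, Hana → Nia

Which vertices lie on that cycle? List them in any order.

DFS with gray/black marking from Fay:
Fay gray
  Eli gray
  Eli black
  Ava gray
    Omar gray
      Nia gray
        Nia→Fay: Fay is gray → back edge
Back edge closes the cycle Fay → Ava → Omar → Nia → Fay; its vertices are {Ava, Fay, Nia, Omar}.

Ava, Fay, Nia, Omar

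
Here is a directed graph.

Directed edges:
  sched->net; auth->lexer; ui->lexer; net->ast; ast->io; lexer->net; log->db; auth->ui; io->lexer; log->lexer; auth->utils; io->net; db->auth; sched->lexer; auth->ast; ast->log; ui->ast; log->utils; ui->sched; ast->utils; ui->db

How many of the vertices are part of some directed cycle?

A vertex is on a directed cycle iff it belongs to a strongly connected component of size ≥ 2 (or has a self-loop).
The vertices on cycles are {db, io, ui, ast, log, net, auth, lexer, sched} — 9 in total.

9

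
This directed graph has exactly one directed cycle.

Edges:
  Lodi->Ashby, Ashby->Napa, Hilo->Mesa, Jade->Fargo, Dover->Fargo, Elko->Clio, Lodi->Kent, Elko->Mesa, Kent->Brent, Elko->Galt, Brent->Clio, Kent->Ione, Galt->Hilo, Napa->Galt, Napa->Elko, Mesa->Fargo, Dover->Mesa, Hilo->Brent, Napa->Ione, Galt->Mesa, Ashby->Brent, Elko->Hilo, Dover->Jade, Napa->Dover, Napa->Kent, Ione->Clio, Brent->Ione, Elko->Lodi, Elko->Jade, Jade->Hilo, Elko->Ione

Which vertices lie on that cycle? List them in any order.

Elko, Lodi, Napa, Ashby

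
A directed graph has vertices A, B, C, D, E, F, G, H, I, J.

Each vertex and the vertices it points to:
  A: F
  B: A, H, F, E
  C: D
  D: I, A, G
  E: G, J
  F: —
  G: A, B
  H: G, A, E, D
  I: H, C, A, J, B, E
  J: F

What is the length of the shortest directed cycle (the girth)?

3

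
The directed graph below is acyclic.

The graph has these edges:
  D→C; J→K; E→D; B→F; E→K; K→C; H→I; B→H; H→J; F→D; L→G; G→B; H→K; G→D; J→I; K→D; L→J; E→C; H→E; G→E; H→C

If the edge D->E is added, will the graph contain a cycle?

Adding D→E creates a cycle iff E can already reach D.
Path from E: E → D.
So E → … → D → E is a cycle.

Yes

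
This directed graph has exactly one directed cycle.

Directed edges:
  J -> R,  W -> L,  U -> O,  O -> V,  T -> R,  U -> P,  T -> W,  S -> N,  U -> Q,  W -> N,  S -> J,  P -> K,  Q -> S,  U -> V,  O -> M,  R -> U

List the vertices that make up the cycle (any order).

DFS with gray/black marking from R:
R gray
  U gray
    P gray
      K gray
      K black
    P black
    Q gray
      S gray
        J gray
          J→R: R is gray → back edge
Back edge closes the cycle R → U → Q → S → J → R; its vertices are {J, Q, R, S, U}.

J, Q, R, S, U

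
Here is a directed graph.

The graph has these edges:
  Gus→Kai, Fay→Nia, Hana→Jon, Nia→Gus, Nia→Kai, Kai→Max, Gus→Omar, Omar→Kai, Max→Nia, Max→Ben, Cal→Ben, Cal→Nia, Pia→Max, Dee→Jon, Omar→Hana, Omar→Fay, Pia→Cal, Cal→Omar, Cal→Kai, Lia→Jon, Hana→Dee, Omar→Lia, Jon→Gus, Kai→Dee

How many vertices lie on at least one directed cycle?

10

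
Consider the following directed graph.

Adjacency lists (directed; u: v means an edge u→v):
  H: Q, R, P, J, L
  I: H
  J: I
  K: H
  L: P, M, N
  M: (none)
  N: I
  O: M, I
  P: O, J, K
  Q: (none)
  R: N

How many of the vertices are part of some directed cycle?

9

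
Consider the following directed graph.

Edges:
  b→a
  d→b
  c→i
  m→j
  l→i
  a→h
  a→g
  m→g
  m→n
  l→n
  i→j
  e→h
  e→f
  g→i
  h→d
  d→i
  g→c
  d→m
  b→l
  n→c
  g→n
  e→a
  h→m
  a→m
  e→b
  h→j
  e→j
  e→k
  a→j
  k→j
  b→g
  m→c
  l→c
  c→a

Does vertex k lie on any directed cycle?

No

k lies on a cycle iff there is a path from k back to itself.
Exploring from k, it never reaches itself; equivalently, its strongly connected component is a singleton.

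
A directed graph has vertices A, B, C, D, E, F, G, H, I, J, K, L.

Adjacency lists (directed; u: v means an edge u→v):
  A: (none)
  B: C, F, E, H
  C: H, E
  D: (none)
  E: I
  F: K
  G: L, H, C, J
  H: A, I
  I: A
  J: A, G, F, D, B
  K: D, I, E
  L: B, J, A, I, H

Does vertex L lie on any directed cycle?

Yes

L is on a cycle iff L can reach itself via ≥1 edge.
L → J → G → L — yes.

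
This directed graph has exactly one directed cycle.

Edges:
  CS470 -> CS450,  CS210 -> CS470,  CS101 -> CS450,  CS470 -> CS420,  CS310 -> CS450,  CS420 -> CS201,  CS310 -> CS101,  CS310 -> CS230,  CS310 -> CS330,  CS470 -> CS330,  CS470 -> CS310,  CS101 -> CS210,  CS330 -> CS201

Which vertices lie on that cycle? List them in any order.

DFS with gray/black marking from CS470:
CS470 gray
  CS450 gray
  CS450 black
  CS310 gray
    CS310→CS450: CS450 black — skip
    CS101 gray
      CS101→CS450: CS450 black — skip
      CS210 gray
        CS210→CS470: CS470 is gray → back edge
Back edge closes the cycle CS470 → CS310 → CS101 → CS210 → CS470; its vertices are {CS101, CS210, CS310, CS470}.

CS101, CS210, CS310, CS470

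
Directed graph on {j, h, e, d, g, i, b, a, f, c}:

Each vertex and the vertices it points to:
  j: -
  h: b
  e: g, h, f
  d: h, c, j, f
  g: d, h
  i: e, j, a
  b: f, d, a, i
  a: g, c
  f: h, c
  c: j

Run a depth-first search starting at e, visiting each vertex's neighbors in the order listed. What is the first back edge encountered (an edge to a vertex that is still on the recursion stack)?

f->h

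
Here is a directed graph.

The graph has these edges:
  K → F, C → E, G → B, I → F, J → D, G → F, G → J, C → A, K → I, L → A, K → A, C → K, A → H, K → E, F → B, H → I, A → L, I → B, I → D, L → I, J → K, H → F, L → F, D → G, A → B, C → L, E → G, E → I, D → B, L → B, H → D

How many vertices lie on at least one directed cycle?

A vertex is on a directed cycle iff it belongs to a strongly connected component of size ≥ 2 (or has a self-loop).
The vertices on cycles are {A, D, E, G, H, I, J, K, L} — 9 in total.

9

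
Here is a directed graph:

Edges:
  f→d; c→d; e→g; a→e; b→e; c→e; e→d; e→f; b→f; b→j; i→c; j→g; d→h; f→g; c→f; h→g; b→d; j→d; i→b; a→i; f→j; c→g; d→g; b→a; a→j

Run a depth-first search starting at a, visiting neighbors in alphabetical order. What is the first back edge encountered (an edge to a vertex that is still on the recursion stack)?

DFS from a (visiting neighbors in alphabetical order); mark gray on enter, black on exit:
a gray
  e gray
    d gray
      g gray
      g black
      h gray
        h→g: g black — skip
      h black
    d black
    f gray
      f→d: d black — skip
      f→g: g black — skip
      j gray
        j→d: d black — skip
        j→g: g black — skip
      j black
    f black
    e→g: g black — skip
  e black
  i gray
    b gray
      b→a: a is gray → back edge
First back edge: b → a.

b→a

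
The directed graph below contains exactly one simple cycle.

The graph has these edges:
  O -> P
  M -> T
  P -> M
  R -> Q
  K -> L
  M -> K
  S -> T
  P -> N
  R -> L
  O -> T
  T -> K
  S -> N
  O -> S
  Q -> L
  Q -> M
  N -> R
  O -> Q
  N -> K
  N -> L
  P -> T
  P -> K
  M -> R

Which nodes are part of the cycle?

DFS with gray/black marking from Q:
Q gray
  M gray
    T gray
      K gray
        L gray
        L black
      K black
    T black
    R gray
      R→L: L black — skip
      R→Q: Q is gray → back edge
Back edge closes the cycle Q → M → R → Q; its vertices are {M, Q, R}.

M, Q, R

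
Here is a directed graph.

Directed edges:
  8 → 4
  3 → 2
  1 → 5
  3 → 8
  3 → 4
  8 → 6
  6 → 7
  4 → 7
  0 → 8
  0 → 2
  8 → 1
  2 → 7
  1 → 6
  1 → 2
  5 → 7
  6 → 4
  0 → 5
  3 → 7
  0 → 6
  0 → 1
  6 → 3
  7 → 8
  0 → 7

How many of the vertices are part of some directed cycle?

A vertex is on a directed cycle iff it belongs to a strongly connected component of size ≥ 2 (or has a self-loop).
The vertices on cycles are {1, 2, 3, 4, 5, 6, 7, 8} — 8 in total.

8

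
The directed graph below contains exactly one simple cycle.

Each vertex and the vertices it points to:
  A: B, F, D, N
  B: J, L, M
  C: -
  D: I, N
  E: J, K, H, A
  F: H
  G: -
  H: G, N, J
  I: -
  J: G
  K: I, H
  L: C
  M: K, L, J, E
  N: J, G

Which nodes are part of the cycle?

DFS with gray/black marking from A:
A gray
  B gray
    J gray
      G gray
      G black
    J black
    L gray
      C gray
      C black
    L black
    M gray
      K gray
        I gray
        I black
        H gray
          H→G: G black — skip
          N gray
            N→J: J black — skip
            N→G: G black — skip
          N black
          H→J: J black — skip
        H black
      K black
      M→L: L black — skip
      M→J: J black — skip
      E gray
        E→J: J black — skip
        E→K: K black — skip
        E→H: H black — skip
        E→A: A is gray → back edge
Back edge closes the cycle A → B → M → E → A; its vertices are {A, B, E, M}.

A, B, E, M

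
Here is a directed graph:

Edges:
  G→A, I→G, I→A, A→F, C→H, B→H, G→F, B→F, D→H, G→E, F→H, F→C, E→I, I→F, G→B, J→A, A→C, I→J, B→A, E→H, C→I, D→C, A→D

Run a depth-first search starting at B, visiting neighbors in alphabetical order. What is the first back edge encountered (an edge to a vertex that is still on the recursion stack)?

I->A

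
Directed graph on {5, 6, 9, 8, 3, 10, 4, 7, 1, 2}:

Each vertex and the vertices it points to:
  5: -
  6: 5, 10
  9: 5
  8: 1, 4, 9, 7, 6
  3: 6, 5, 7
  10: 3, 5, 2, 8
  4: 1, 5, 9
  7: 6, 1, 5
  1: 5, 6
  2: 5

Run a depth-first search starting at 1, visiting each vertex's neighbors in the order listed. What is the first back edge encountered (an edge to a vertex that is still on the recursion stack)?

3→6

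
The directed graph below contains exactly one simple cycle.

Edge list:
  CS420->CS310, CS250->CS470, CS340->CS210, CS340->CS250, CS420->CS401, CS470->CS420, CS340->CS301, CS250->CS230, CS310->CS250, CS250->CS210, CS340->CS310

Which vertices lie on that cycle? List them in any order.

CS250, CS310, CS420, CS470

DFS with gray/black marking from CS250:
CS250 gray
  CS210 gray
  CS210 black
  CS470 gray
    CS420 gray
      CS401 gray
      CS401 black
      CS310 gray
        CS310→CS250: CS250 is gray → back edge
Back edge closes the cycle CS250 → CS470 → CS420 → CS310 → CS250; its vertices are {CS250, CS310, CS420, CS470}.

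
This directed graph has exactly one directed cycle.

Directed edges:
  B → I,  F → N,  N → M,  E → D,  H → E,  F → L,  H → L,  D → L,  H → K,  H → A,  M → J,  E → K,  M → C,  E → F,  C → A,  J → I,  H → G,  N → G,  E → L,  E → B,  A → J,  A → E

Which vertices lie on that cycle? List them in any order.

A, C, E, F, M, N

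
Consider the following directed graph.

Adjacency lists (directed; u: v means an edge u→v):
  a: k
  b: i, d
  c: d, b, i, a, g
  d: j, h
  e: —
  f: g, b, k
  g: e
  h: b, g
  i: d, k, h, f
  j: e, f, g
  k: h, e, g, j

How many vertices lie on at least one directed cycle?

7

A vertex is on a directed cycle iff it belongs to a strongly connected component of size ≥ 2 (or has a self-loop).
The vertices on cycles are {b, d, f, h, i, j, k} — 7 in total.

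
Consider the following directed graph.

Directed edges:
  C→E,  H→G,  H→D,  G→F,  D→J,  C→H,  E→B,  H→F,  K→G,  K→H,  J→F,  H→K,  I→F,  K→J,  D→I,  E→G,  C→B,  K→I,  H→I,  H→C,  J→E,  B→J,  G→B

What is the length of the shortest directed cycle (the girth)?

2

For each vertex v, BFS finds the shortest path from v back to v.
The shortest such closed walk is H → K → H, length 2.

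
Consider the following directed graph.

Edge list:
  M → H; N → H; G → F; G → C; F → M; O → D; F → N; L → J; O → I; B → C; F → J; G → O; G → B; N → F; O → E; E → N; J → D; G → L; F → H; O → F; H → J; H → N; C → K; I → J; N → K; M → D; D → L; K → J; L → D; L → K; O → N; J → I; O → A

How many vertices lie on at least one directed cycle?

9

A vertex is on a directed cycle iff it belongs to a strongly connected component of size ≥ 2 (or has a self-loop).
The vertices on cycles are {D, F, H, I, J, K, L, M, N} — 9 in total.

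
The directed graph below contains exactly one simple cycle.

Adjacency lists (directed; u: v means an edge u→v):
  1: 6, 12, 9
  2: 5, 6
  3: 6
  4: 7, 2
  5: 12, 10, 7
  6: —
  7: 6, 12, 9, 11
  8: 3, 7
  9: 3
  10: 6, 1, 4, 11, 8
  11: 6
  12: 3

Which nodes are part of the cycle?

2, 4, 5, 10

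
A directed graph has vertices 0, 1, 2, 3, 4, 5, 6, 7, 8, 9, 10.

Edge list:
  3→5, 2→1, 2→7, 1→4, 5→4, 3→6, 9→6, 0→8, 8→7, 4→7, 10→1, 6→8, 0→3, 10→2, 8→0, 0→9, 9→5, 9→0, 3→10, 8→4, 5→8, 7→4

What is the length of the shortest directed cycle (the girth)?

2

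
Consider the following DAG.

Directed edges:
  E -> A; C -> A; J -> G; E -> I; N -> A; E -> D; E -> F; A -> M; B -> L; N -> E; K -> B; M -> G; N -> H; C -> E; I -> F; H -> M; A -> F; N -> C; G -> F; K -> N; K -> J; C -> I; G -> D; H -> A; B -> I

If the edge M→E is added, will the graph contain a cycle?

Adding M→E creates a cycle iff E can already reach M.
Path from E: E → A → M.
So E → … → M → E is a cycle.

Yes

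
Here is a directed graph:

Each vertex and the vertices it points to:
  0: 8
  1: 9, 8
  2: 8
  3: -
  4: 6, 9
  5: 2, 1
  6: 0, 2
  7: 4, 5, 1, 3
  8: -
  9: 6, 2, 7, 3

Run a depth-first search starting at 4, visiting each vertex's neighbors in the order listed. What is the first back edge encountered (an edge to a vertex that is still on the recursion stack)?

7->4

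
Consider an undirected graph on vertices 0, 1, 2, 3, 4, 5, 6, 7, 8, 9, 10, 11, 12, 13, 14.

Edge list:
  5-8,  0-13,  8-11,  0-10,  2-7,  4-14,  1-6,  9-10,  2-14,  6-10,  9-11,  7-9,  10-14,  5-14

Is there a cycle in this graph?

Yes

DFS, tracking each vertex's parent; an edge to a visited non-parent vertex closes a cycle.
Start from 2:
visit 2 (parent –)
  visit 14 (parent 2)
    visit 4 (parent 14)
      4–14: parent, skip
    visit 10 (parent 14)
      visit 6 (parent 10)
        6–10: parent, skip
        visit 1 (parent 6)
          1–6: parent, skip
      visit 9 (parent 10)
        9–10: parent, skip
        visit 7 (parent 9)
          7–9: parent, skip
          7–2: 2 visited and ≠ parent → cycle
Cycle: 2 – 14 – 10 – 9 – 7 – 2.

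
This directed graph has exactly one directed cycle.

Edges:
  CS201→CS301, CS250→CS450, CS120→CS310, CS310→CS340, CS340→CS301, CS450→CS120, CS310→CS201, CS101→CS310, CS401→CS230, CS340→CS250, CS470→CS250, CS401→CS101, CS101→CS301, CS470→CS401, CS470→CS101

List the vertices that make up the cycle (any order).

CS120, CS250, CS310, CS340, CS450

DFS with gray/black marking from CS250:
CS250 gray
  CS450 gray
    CS120 gray
      CS310 gray
        CS340 gray
          CS301 gray
          CS301 black
          CS340→CS250: CS250 is gray → back edge
Back edge closes the cycle CS250 → CS450 → CS120 → CS310 → CS340 → CS250; its vertices are {CS120, CS250, CS310, CS340, CS450}.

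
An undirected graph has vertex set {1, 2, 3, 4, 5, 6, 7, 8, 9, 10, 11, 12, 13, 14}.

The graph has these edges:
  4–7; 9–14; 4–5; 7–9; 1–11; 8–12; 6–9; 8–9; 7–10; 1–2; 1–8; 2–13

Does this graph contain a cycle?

No

DFS, tracking each vertex's parent; an edge to a visited non-parent vertex closes a cycle.
Start from 4:
visit 4 (parent –)
  visit 5 (parent 4)
    5–4: parent, skip
  visit 7 (parent 4)
    7–4: parent, skip
    visit 9 (parent 7)
      visit 6 (parent 9)
        6–9: parent, skip
      visit 14 (parent 9)
        14–9: parent, skip
      visit 8 (parent 9)
        visit 1 (parent 8)
          visit 2 (parent 1)
            2–1: parent, skip
            visit 13 (parent 2)
              13–2: parent, skip
          visit 11 (parent 1)
            11–1: parent, skip
          1–8: parent, skip
        visit 12 (parent 8)
          12–8: parent, skip
        8–9: parent, skip
      9–7: parent, skip
    visit 10 (parent 7)
      10–7: parent, skip
visit 3 (parent –)
No non-parent visited neighbor found — the graph is a forest.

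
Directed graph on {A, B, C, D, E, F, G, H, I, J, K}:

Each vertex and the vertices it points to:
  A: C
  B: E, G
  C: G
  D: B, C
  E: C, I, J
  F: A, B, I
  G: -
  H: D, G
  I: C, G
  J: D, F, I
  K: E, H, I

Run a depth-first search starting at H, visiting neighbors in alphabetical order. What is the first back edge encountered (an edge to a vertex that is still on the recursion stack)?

DFS from H (visiting neighbors in alphabetical order); mark gray on enter, black on exit:
H gray
  D gray
    B gray
      E gray
        C gray
          G gray
          G black
        C black
        I gray
          I→C: C black — skip
          I→G: G black — skip
        I black
        J gray
          J→D: D is gray → back edge
First back edge: J → D.

J->D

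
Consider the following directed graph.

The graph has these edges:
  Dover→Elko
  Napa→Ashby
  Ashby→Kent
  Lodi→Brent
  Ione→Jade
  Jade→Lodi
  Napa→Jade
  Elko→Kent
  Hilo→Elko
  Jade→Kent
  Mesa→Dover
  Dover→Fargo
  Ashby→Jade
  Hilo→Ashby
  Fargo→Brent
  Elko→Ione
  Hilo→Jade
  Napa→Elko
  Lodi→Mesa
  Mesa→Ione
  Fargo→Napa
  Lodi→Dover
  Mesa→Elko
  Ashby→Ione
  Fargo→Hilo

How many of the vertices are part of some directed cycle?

A vertex is on a directed cycle iff it belongs to a strongly connected component of size ≥ 2 (or has a self-loop).
The vertices on cycles are {Elko, Hilo, Ione, Jade, Lodi, Mesa, Napa, Ashby, Dover, Fargo} — 10 in total.

10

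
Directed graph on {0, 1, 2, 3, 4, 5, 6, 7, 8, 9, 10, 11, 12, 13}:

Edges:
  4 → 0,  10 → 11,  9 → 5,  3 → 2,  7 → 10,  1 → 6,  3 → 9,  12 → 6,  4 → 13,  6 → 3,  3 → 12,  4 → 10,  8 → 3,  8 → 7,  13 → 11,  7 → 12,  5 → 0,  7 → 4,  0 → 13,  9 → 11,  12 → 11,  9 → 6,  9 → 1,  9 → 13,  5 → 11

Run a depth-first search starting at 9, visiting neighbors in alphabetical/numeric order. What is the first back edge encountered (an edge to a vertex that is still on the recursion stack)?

DFS from 9 (visiting neighbors in alphabetical/numeric order); mark gray on enter, black on exit:
9 gray
  1 gray
    6 gray
      3 gray
        2 gray
        2 black
        3→9: 9 is gray → back edge
First back edge: 3 → 9.

3->9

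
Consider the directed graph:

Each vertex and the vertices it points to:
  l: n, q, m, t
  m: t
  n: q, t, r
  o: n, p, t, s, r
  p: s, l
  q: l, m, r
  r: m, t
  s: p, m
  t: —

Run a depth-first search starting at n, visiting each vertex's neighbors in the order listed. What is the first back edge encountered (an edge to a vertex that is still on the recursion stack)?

DFS from n (visiting each vertex's neighbors in the order listed); mark gray on enter, black on exit:
n gray
  q gray
    l gray
      l→n: n is gray → back edge
First back edge: l → n.

l->n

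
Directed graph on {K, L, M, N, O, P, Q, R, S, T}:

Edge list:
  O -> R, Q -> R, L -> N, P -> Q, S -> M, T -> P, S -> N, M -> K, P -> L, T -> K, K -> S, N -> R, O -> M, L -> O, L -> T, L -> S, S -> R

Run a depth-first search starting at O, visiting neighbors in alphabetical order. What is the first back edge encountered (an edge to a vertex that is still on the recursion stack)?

S->M

DFS from O (visiting neighbors in alphabetical order); mark gray on enter, black on exit:
O gray
  M gray
    K gray
      S gray
        S→M: M is gray → back edge
First back edge: S → M.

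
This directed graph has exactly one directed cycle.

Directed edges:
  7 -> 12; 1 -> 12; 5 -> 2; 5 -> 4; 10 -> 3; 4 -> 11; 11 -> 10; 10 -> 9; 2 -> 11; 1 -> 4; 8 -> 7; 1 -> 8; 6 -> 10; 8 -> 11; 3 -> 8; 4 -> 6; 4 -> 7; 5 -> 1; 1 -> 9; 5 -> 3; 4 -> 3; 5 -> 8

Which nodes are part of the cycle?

3, 8, 10, 11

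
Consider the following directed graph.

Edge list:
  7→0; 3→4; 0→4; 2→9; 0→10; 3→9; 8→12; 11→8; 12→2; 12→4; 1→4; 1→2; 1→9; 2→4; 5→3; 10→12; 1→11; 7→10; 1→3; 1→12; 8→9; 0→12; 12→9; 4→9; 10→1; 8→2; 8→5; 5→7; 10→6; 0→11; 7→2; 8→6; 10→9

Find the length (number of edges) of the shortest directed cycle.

For each vertex v, BFS finds the shortest path from v back to v.
The shortest such closed walk is 5 → 7 → 0 → 11 → 8 → 5, length 5.

5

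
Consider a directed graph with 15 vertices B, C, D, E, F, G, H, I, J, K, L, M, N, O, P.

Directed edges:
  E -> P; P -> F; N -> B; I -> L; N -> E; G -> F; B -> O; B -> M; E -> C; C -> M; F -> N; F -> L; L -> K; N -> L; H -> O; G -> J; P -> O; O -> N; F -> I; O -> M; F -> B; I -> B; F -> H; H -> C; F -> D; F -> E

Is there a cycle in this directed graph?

Yes

DFS with white/gray/black marking, starting from N:
N gray
  B gray
    M gray
    M black
    O gray
      O→M: M black — skip
      O→N: N is gray → back edge
Back edge found, so a cycle exists: N → B → O → N.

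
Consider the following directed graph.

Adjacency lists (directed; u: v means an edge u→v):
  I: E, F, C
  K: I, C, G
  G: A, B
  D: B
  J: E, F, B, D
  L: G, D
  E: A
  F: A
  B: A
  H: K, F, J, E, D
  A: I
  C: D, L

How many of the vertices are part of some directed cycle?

9

A vertex is on a directed cycle iff it belongs to a strongly connected component of size ≥ 2 (or has a self-loop).
The vertices on cycles are {A, B, C, D, E, F, G, I, L} — 9 in total.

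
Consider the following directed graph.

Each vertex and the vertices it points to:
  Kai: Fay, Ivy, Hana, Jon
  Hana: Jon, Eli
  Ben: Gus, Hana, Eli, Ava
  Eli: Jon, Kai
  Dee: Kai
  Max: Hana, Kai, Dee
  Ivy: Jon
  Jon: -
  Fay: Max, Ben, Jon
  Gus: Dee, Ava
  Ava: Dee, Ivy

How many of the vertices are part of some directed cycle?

A vertex is on a directed cycle iff it belongs to a strongly connected component of size ≥ 2 (or has a self-loop).
The vertices on cycles are {Ava, Ben, Dee, Eli, Fay, Gus, Kai, Max, Hana} — 9 in total.

9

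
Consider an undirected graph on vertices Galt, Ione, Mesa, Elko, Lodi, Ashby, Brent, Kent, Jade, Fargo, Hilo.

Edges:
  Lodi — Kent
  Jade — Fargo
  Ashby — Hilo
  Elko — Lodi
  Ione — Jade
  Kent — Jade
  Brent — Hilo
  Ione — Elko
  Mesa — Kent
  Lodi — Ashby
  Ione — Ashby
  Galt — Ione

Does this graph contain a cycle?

DFS, tracking each vertex's parent; an edge to a visited non-parent vertex closes a cycle.
Start from Galt:
visit Galt (parent –)
  visit Ione (parent Galt)
    visit Jade (parent Ione)
      Jade–Ione: parent, skip
      visit Fargo (parent Jade)
        Fargo–Jade: parent, skip
      visit Kent (parent Jade)
        visit Mesa (parent Kent)
          Mesa–Kent: parent, skip
        Kent–Jade: parent, skip
        visit Lodi (parent Kent)
          Lodi–Kent: parent, skip
          visit Elko (parent Lodi)
            Elko–Lodi: parent, skip
            Elko–Ione: Ione visited and ≠ parent → cycle
Cycle: Ione – Jade – Kent – Lodi – Elko – Ione.

Yes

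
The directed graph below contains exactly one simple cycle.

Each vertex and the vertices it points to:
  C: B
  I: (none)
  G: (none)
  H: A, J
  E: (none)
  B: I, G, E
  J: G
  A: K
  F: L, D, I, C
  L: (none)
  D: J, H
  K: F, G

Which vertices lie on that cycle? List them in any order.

DFS with gray/black marking from K:
K gray
  F gray
    L gray
    L black
    D gray
      J gray
        G gray
        G black
      J black
      H gray
        A gray
          A→K: K is gray → back edge
Back edge closes the cycle K → F → D → H → A → K; its vertices are {A, D, F, H, K}.

A, D, F, H, K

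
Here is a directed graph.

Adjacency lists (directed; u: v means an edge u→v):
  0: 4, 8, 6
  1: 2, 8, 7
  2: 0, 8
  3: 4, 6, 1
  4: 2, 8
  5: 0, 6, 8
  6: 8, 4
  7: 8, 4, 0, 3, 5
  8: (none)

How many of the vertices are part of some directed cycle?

A vertex is on a directed cycle iff it belongs to a strongly connected component of size ≥ 2 (or has a self-loop).
The vertices on cycles are {0, 1, 2, 3, 4, 6, 7} — 7 in total.

7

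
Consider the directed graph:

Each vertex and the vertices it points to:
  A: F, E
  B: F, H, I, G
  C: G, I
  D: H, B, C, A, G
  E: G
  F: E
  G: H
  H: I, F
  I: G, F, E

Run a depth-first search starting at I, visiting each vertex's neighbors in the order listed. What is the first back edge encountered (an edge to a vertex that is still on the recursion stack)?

DFS from I (visiting each vertex's neighbors in the order listed); mark gray on enter, black on exit:
I gray
  G gray
    H gray
      H→I: I is gray → back edge
First back edge: H → I.

H→I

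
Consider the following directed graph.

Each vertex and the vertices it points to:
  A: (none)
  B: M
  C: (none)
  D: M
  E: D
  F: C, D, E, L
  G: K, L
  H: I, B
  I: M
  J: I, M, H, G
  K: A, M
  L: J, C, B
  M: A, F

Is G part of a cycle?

Yes

G is on a cycle iff G can reach itself via ≥1 edge.
G → L → J → G — yes.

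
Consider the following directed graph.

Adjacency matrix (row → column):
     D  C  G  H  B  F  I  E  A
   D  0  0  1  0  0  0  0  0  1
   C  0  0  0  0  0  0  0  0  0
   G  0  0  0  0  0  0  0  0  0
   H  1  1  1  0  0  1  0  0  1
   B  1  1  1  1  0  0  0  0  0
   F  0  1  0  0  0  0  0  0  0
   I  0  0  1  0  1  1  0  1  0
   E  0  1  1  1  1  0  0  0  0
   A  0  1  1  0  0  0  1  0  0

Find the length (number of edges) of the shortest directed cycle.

4

For each vertex v, BFS finds the shortest path from v back to v.
The shortest such closed walk is I → E → H → A → I, length 4.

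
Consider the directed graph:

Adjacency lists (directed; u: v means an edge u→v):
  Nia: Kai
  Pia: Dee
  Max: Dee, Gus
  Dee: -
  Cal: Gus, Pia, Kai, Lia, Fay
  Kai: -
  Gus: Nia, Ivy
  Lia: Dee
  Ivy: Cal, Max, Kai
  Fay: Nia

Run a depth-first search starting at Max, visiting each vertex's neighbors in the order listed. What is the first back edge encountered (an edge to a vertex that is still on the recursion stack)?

DFS from Max (visiting each vertex's neighbors in the order listed); mark gray on enter, black on exit:
Max gray
  Dee gray
  Dee black
  Gus gray
    Nia gray
      Kai gray
      Kai black
    Nia black
    Ivy gray
      Cal gray
        Cal→Gus: Gus is gray → back edge
First back edge: Cal → Gus.

Cal→Gus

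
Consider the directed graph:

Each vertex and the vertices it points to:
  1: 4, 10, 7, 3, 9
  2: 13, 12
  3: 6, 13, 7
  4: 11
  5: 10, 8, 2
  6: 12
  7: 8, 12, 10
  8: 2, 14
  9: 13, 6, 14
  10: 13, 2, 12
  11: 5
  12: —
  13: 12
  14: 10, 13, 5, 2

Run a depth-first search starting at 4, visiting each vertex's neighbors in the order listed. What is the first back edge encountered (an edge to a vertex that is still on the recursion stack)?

DFS from 4 (visiting each vertex's neighbors in the order listed); mark gray on enter, black on exit:
4 gray
  11 gray
    5 gray
      10 gray
        13 gray
          12 gray
          12 black
        13 black
        2 gray
          2→13: 13 black — skip
          2→12: 12 black — skip
        2 black
        10→12: 12 black — skip
      10 black
      8 gray
        8→2: 2 black — skip
        14 gray
          14→10: 10 black — skip
          14→13: 13 black — skip
          14→5: 5 is gray → back edge
First back edge: 14 → 5.

14->5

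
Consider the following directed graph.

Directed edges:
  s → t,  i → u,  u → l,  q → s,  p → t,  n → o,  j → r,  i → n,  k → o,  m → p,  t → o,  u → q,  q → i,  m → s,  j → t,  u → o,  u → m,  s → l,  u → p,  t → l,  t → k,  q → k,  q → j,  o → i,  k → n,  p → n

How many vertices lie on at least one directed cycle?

11

A vertex is on a directed cycle iff it belongs to a strongly connected component of size ≥ 2 (or has a self-loop).
The vertices on cycles are {i, j, k, m, n, o, p, q, s, t, u} — 11 in total.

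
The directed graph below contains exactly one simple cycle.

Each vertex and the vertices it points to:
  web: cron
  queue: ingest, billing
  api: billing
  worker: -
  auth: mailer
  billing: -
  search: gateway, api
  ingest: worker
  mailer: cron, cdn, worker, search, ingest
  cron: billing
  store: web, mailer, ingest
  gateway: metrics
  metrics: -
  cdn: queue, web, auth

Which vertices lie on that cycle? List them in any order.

cdn, auth, mailer

DFS with gray/black marking from mailer:
mailer gray
  cron gray
    billing gray
    billing black
  cron black
  cdn gray
    queue gray
      ingest gray
        worker gray
        worker black
      ingest black
      queue→billing: billing black — skip
    queue black
    web gray
      web→cron: cron black — skip
    web black
    auth gray
      auth→mailer: mailer is gray → back edge
Back edge closes the cycle mailer → cdn → auth → mailer; its vertices are {cdn, auth, mailer}.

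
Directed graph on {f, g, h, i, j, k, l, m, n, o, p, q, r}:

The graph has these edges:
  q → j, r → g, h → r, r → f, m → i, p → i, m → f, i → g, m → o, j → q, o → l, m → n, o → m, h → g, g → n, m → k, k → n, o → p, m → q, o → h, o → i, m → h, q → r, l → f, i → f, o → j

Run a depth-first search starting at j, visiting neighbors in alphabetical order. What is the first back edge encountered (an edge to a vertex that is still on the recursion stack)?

q→j

DFS from j (visiting neighbors in alphabetical order); mark gray on enter, black on exit:
j gray
  q gray
    q→j: j is gray → back edge
First back edge: q → j.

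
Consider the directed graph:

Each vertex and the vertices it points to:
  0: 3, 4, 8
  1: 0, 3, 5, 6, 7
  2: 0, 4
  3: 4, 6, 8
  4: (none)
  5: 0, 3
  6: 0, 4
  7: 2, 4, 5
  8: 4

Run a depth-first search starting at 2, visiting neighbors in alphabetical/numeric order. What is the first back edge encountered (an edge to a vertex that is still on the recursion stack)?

6->0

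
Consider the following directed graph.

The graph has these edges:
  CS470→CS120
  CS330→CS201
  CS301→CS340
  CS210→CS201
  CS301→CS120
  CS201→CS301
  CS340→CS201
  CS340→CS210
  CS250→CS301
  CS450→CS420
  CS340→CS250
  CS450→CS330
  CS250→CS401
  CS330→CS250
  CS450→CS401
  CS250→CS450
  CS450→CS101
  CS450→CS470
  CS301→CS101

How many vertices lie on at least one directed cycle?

A vertex is on a directed cycle iff it belongs to a strongly connected component of size ≥ 2 (or has a self-loop).
The vertices on cycles are {CS201, CS210, CS250, CS301, CS330, CS340, CS450} — 7 in total.

7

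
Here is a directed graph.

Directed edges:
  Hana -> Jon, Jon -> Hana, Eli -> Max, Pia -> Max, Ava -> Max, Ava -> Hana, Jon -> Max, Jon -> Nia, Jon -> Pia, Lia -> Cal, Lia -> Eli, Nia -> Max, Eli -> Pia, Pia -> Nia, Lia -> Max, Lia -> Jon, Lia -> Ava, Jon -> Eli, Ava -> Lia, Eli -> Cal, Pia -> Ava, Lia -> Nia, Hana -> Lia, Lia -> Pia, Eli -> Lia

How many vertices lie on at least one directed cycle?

6

A vertex is on a directed cycle iff it belongs to a strongly connected component of size ≥ 2 (or has a self-loop).
The vertices on cycles are {Ava, Eli, Jon, Lia, Pia, Hana} — 6 in total.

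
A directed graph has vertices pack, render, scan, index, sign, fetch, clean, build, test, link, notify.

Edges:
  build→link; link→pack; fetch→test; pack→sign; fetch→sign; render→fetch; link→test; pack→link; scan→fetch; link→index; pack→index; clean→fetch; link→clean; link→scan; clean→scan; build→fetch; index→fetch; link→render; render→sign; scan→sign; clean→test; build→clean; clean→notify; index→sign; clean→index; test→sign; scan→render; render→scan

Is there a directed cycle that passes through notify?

notify lies on a cycle iff there is a path from notify back to itself.
Exploring from notify, it never reaches itself; equivalently, its strongly connected component is a singleton.

No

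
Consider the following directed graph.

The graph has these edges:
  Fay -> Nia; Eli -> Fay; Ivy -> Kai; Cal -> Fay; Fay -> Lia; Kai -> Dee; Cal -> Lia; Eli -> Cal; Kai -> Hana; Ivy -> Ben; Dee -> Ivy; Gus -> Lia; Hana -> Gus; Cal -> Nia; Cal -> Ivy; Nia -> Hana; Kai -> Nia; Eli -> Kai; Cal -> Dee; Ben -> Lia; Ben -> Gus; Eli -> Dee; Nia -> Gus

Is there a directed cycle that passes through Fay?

Fay lies on a cycle iff there is a path from Fay back to itself.
Exploring from Fay, it never reaches itself; equivalently, its strongly connected component is a singleton.

No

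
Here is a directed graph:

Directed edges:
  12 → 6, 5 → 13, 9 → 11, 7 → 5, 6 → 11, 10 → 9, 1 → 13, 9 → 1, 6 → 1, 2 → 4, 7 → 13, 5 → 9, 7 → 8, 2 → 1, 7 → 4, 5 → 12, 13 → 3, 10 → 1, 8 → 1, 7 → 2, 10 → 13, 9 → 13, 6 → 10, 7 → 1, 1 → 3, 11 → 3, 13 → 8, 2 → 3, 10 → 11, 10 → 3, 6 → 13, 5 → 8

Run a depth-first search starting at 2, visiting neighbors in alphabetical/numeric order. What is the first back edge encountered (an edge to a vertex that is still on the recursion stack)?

8→1

DFS from 2 (visiting neighbors in alphabetical/numeric order); mark gray on enter, black on exit:
2 gray
  1 gray
    3 gray
    3 black
    13 gray
      13→3: 3 black — skip
      8 gray
        8→1: 1 is gray → back edge
First back edge: 8 → 1.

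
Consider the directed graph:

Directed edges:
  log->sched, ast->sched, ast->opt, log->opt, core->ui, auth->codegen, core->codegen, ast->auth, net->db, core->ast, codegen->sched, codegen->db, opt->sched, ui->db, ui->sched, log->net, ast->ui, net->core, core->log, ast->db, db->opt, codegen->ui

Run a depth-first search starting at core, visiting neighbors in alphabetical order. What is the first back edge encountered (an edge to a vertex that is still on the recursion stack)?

DFS from core (visiting neighbors in alphabetical order); mark gray on enter, black on exit:
core gray
  ast gray
    auth gray
      codegen gray
        db gray
          opt gray
            sched gray
            sched black
          opt black
        db black
        codegen→sched: sched black — skip
        ui gray
          ui→db: db black — skip
          ui→sched: sched black — skip
        ui black
      codegen black
    auth black
    ast→db: db black — skip
    ast→opt: opt black — skip
    ast→sched: sched black — skip
    ast→ui: ui black — skip
  ast black
  core→codegen: codegen black — skip
  log gray
    net gray
      net→core: core is gray → back edge
First back edge: net → core.

net->core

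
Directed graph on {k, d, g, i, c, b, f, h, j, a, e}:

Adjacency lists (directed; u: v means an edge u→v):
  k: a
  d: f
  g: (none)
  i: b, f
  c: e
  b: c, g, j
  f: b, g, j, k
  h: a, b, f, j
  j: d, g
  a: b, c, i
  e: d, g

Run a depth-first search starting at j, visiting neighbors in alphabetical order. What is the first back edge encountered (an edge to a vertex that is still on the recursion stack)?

DFS from j (visiting neighbors in alphabetical order); mark gray on enter, black on exit:
j gray
  d gray
    f gray
      b gray
        c gray
          e gray
            e→d: d is gray → back edge
First back edge: e → d.

e→d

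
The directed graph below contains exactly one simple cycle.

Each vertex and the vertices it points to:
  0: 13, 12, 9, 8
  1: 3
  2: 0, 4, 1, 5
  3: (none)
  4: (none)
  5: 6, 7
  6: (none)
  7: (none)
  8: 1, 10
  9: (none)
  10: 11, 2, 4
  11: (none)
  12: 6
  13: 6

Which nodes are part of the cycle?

0, 2, 8, 10

DFS with gray/black marking from 10:
10 gray
  11 gray
  11 black
  2 gray
    0 gray
      13 gray
        6 gray
        6 black
      13 black
      12 gray
        12→6: 6 black — skip
      12 black
      9 gray
      9 black
      8 gray
        1 gray
          3 gray
          3 black
        1 black
        8→10: 10 is gray → back edge
Back edge closes the cycle 10 → 2 → 0 → 8 → 10; its vertices are {0, 2, 8, 10}.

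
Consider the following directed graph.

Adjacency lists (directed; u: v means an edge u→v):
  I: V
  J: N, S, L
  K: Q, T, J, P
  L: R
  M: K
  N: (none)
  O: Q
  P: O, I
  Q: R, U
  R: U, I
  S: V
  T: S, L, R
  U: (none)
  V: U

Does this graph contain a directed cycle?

No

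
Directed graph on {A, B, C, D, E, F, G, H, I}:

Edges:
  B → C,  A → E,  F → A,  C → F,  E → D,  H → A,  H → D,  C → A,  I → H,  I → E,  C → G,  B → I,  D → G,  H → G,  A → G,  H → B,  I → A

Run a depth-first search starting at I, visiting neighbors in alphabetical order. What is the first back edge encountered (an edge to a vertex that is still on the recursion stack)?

DFS from I (visiting neighbors in alphabetical order); mark gray on enter, black on exit:
I gray
  A gray
    E gray
      D gray
        G gray
        G black
      D black
    E black
    A→G: G black — skip
  A black
  I→E: E black — skip
  H gray
    H→A: A black — skip
    B gray
      C gray
        C→A: A black — skip
        F gray
          F→A: A black — skip
        F black
        C→G: G black — skip
      C black
      B→I: I is gray → back edge
First back edge: B → I.

B→I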